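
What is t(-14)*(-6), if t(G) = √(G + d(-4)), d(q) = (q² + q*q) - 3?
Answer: -6*√15 ≈ -23.238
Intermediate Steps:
d(q) = -3 + 2*q² (d(q) = (q² + q²) - 3 = 2*q² - 3 = -3 + 2*q²)
t(G) = √(29 + G) (t(G) = √(G + (-3 + 2*(-4)²)) = √(G + (-3 + 2*16)) = √(G + (-3 + 32)) = √(G + 29) = √(29 + G))
t(-14)*(-6) = √(29 - 14)*(-6) = √15*(-6) = -6*√15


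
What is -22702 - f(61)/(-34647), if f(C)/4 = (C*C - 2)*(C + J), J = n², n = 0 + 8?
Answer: -784696694/34647 ≈ -22648.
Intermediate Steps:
n = 8
J = 64 (J = 8² = 64)
f(C) = 4*(-2 + C²)*(64 + C) (f(C) = 4*((C*C - 2)*(C + 64)) = 4*((C² - 2)*(64 + C)) = 4*((-2 + C²)*(64 + C)) = 4*(-2 + C²)*(64 + C))
-22702 - f(61)/(-34647) = -22702 - (-512 - 8*61 + 4*61³ + 256*61²)/(-34647) = -22702 - (-512 - 488 + 4*226981 + 256*3721)*(-1)/34647 = -22702 - (-512 - 488 + 907924 + 952576)*(-1)/34647 = -22702 - 1859500*(-1)/34647 = -22702 - 1*(-1859500/34647) = -22702 + 1859500/34647 = -784696694/34647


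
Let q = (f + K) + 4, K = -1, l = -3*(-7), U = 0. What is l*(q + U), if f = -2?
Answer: 21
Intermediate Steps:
l = 21
q = 1 (q = (-2 - 1) + 4 = -3 + 4 = 1)
l*(q + U) = 21*(1 + 0) = 21*1 = 21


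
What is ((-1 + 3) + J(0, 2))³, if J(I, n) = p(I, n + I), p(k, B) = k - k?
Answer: 8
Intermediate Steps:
p(k, B) = 0
J(I, n) = 0
((-1 + 3) + J(0, 2))³ = ((-1 + 3) + 0)³ = (2 + 0)³ = 2³ = 8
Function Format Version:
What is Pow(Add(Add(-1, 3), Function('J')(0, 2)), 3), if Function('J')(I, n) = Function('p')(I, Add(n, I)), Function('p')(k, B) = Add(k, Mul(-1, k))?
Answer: 8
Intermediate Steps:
Function('p')(k, B) = 0
Function('J')(I, n) = 0
Pow(Add(Add(-1, 3), Function('J')(0, 2)), 3) = Pow(Add(Add(-1, 3), 0), 3) = Pow(Add(2, 0), 3) = Pow(2, 3) = 8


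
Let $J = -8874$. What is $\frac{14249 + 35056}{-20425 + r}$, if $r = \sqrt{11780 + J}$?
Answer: $- \frac{1007054625}{417177719} - \frac{49305 \sqrt{2906}}{417177719} \approx -2.4203$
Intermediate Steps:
$r = \sqrt{2906}$ ($r = \sqrt{11780 - 8874} = \sqrt{2906} \approx 53.907$)
$\frac{14249 + 35056}{-20425 + r} = \frac{14249 + 35056}{-20425 + \sqrt{2906}} = \frac{49305}{-20425 + \sqrt{2906}}$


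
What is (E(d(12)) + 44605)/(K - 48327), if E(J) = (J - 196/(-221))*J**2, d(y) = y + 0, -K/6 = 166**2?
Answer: -153251/704769 ≈ -0.21745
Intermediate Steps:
K = -165336 (K = -6*166**2 = -6*27556 = -165336)
d(y) = y
E(J) = J**2*(196/221 + J) (E(J) = (J - 196*(-1/221))*J**2 = (J + 196/221)*J**2 = (196/221 + J)*J**2 = J**2*(196/221 + J))
(E(d(12)) + 44605)/(K - 48327) = (12**2*(196/221 + 12) + 44605)/(-165336 - 48327) = (144*(2848/221) + 44605)/(-213663) = (410112/221 + 44605)*(-1/213663) = (10267817/221)*(-1/213663) = -153251/704769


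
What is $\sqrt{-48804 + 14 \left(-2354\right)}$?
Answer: $4 i \sqrt{5110} \approx 285.94 i$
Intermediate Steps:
$\sqrt{-48804 + 14 \left(-2354\right)} = \sqrt{-48804 - 32956} = \sqrt{-81760} = 4 i \sqrt{5110}$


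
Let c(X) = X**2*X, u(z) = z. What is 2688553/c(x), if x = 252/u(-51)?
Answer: -1886980127/84672 ≈ -22286.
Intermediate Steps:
x = -84/17 (x = 252/(-51) = 252*(-1/51) = -84/17 ≈ -4.9412)
c(X) = X**3
2688553/c(x) = 2688553/((-84/17)**3) = 2688553/(-592704/4913) = 2688553*(-4913/592704) = -1886980127/84672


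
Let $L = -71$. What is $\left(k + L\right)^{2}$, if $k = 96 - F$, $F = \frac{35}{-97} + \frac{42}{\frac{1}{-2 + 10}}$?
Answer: $\frac{907937424}{9409} \approx 96497.0$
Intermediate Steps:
$F = \frac{32557}{97}$ ($F = 35 \left(- \frac{1}{97}\right) + \frac{42}{\frac{1}{8}} = - \frac{35}{97} + 42 \frac{1}{\frac{1}{8}} = - \frac{35}{97} + 42 \cdot 8 = - \frac{35}{97} + 336 = \frac{32557}{97} \approx 335.64$)
$k = - \frac{23245}{97}$ ($k = 96 - \frac{32557}{97} = - \frac{23245}{97} \approx -239.64$)
$\left(k + L\right)^{2} = \left(- \frac{23245}{97} - 71\right)^{2} = \left(- \frac{30132}{97}\right)^{2} = \frac{907937424}{9409}$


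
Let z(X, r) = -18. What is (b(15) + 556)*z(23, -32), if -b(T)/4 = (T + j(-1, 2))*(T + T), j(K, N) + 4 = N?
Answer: 18072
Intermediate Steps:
j(K, N) = -4 + N
b(T) = -8*T*(-2 + T) (b(T) = -4*(T + (-4 + 2))*(T + T) = -4*(T - 2)*2*T = -4*(-2 + T)*2*T = -8*T*(-2 + T))
(b(15) + 556)*z(23, -32) = (8*15*(2 - 1*15) + 556)*(-18) = (8*15*(2 - 15) + 556)*(-18) = (8*15*(-13) + 556)*(-18) = (-1560 + 556)*(-18) = -1004*(-18) = 18072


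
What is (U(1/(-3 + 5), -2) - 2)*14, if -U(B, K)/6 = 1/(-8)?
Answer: -35/2 ≈ -17.500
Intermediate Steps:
U(B, K) = ¾ (U(B, K) = -6/(-8) = -6*(-⅛) = ¾)
(U(1/(-3 + 5), -2) - 2)*14 = (¾ - 2)*14 = -5/4*14 = -35/2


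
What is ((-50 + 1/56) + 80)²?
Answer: 2825761/3136 ≈ 901.07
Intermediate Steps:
((-50 + 1/56) + 80)² = (-2799/56 + 80)² = (1681/56)² = 2825761/3136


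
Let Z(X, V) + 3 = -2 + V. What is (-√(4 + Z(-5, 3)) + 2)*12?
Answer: 24 - 12*√2 ≈ 7.0294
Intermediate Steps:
Z(X, V) = -5 + V (Z(X, V) = -3 + (-2 + V) = -5 + V)
(-√(4 + Z(-5, 3)) + 2)*12 = (-√(4 + (-5 + 3)) + 2)*12 = (-√(4 - 2) + 2)*12 = (-√2 + 2)*12 = (2 - √2)*12 = 24 - 12*√2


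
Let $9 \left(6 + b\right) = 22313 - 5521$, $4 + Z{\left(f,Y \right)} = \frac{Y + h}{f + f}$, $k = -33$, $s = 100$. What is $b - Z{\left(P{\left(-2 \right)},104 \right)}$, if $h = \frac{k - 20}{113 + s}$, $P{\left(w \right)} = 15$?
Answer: $\frac{11887441}{6390} \approx 1860.3$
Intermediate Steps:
$h = - \frac{53}{213}$ ($h = \frac{-33 - 20}{113 + 100} = - \frac{53}{213} \approx -0.24883$)
$Z{\left(f,Y \right)} = -4 + \frac{- \frac{53}{213} + Y}{2 f}$ ($Z{\left(f,Y \right)} = -4 + \frac{Y - \frac{53}{213}}{f + f} = -4 + \frac{- \frac{53}{213} + Y}{2 f}$)
$b = \frac{16738}{9}$ ($b = -6 + \frac{22313 - 5521}{9} = -6 + \frac{1}{9} \cdot 16792 = -6 + \frac{16792}{9} = \frac{16738}{9} \approx 1859.8$)
$b - Z{\left(P{\left(-2 \right)},104 \right)} = \frac{16738}{9} - \frac{-53 - 25560 + 213 \cdot 104}{426 \cdot 15} = \frac{16738}{9} - \frac{1}{426} \cdot \frac{1}{15} \left(-53 - 25560 + 22152\right) = \frac{16738}{9} - \frac{1}{426} \cdot \frac{1}{15} \left(-3461\right) = \frac{16738}{9} - - \frac{3461}{6390} = \frac{16738}{9} + \frac{3461}{6390} = \frac{11887441}{6390}$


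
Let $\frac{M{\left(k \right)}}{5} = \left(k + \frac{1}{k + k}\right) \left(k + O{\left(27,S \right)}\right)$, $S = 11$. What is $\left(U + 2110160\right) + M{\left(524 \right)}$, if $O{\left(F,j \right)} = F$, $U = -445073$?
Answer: $\frac{3257927691}{1048} \approx 3.1087 \cdot 10^{6}$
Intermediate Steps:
$M{\left(k \right)} = 5 \left(27 + k\right) \left(k + \frac{1}{2 k}\right)$ ($M{\left(k \right)} = 5 \left(k + \frac{1}{k + k}\right) \left(k + 27\right) = 5 \left(k + \frac{1}{2 k}\right) \left(27 + k\right) = 5 \left(27 + k\right) \left(k + \frac{1}{2 k}\right)$)
$\left(U + 2110160\right) + M{\left(524 \right)} = \left(-445073 + 2110160\right) + \left(\frac{5}{2} + 5 \cdot 524^{2} + 135 \cdot 524 + \frac{135}{2 \cdot 524}\right) = 1665087 + \left(\frac{5}{2} + 5 \cdot 274576 + 70740 + \frac{135}{2} \cdot \frac{1}{524}\right) = 1665087 + \left(\frac{5}{2} + 1372880 + 70740 + \frac{135}{1048}\right) = 1665087 + \frac{1512916515}{1048} = \frac{3257927691}{1048}$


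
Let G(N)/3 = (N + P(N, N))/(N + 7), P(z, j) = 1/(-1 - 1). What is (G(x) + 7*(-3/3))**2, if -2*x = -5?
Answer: 14641/361 ≈ 40.557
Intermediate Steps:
P(z, j) = -1/2 (P(z, j) = 1/(-2) = -1/2)
x = 5/2 (x = -1/2*(-5) = 5/2 ≈ 2.5000)
G(N) = 3*(-1/2 + N)/(7 + N) (G(N) = 3*((N - 1/2)/(N + 7)) = 3*((-1/2 + N)/(7 + N)) = 3*(-1/2 + N)/(7 + N))
(G(x) + 7*(-3/3))**2 = (3*(-1 + 2*(5/2))/(2*(7 + 5/2)) + 7*(-3/3))**2 = (3*(-1 + 5)/(2*(19/2)) + 7*(-3*1/3))**2 = ((3/2)*(2/19)*4 + 7*(-1))**2 = (12/19 - 7)**2 = (-121/19)**2 = 14641/361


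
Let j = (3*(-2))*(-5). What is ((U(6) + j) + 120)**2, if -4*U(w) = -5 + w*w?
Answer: 323761/16 ≈ 20235.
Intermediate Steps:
U(w) = 5/4 - w**2/4 (U(w) = -(-5 + w*w)/4 = -(-5 + w**2)/4 = 5/4 - w**2/4)
j = 30 (j = -6*(-5) = 30)
((U(6) + j) + 120)**2 = (((5/4 - 1/4*6**2) + 30) + 120)**2 = (((5/4 - 1/4*36) + 30) + 120)**2 = (((5/4 - 9) + 30) + 120)**2 = ((-31/4 + 30) + 120)**2 = (89/4 + 120)**2 = (569/4)**2 = 323761/16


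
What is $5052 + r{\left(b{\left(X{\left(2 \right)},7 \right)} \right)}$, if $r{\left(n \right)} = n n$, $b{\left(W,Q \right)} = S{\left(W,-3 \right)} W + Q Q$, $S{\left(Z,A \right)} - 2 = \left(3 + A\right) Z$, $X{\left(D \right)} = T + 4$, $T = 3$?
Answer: $9021$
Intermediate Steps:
$X{\left(D \right)} = 7$ ($X{\left(D \right)} = 3 + 4 = 7$)
$S{\left(Z,A \right)} = 2 + Z \left(3 + A\right)$ ($S{\left(Z,A \right)} = 2 + \left(3 + A\right) Z = 2 + Z \left(3 + A\right)$)
$b{\left(W,Q \right)} = Q^{2} + 2 W$ ($b{\left(W,Q \right)} = \left(2 + 3 W - 3 W\right) W + Q Q = 2 W + Q^{2} = Q^{2} + 2 W$)
$r{\left(n \right)} = n^{2}$
$5052 + r{\left(b{\left(X{\left(2 \right)},7 \right)} \right)} = 5052 + \left(7^{2} + 2 \cdot 7\right)^{2} = 5052 + \left(49 + 14\right)^{2} = 5052 + 63^{2} = 5052 + 3969 = 9021$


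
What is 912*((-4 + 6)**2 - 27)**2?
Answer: 482448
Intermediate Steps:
912*((-4 + 6)**2 - 27)**2 = 912*(2**2 - 27)**2 = 912*(4 - 27)**2 = 912*(-23)**2 = 912*529 = 482448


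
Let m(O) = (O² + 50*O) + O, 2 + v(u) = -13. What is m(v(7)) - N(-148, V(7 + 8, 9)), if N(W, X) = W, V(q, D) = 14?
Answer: -392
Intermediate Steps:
v(u) = -15 (v(u) = -2 - 13 = -15)
m(O) = O² + 51*O
m(v(7)) - N(-148, V(7 + 8, 9)) = -15*(51 - 15) - 1*(-148) = -15*36 + 148 = -540 + 148 = -392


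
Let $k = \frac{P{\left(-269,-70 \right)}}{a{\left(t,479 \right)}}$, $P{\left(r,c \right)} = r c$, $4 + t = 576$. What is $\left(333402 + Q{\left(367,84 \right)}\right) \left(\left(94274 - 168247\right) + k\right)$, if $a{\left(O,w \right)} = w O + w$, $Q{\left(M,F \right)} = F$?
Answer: $- \frac{11816420822502}{479} \approx -2.4669 \cdot 10^{10}$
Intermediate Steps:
$t = 572$ ($t = -4 + 576 = 572$)
$a{\left(O,w \right)} = w + O w$ ($a{\left(O,w \right)} = O w + w = w + O w$)
$P{\left(r,c \right)} = c r$
$k = \frac{18830}{274467}$ ($k = \frac{\left(-70\right) \left(-269\right)}{479 \left(1 + 572\right)} = \frac{18830}{479 \cdot 573} = \frac{18830}{274467} \approx 0.068606$)
$\left(333402 + Q{\left(367,84 \right)}\right) \left(\left(94274 - 168247\right) + k\right) = \left(333402 + 84\right) \left(\left(94274 - 168247\right) + \frac{18830}{274467}\right) = 333486 \left(\left(94274 - 168247\right) + \frac{18830}{274467}\right) = 333486 \left(-73973 + \frac{18830}{274467}\right) = 333486 \left(- \frac{20303128561}{274467}\right) = - \frac{11816420822502}{479}$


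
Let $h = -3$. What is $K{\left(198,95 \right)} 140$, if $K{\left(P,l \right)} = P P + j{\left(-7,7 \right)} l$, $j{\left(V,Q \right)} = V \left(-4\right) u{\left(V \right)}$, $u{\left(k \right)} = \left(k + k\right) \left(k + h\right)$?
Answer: $57624560$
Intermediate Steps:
$u{\left(k \right)} = 2 k \left(-3 + k\right)$ ($u{\left(k \right)} = \left(k + k\right) \left(k - 3\right) = 2 k \left(-3 + k\right)$)
$j{\left(V,Q \right)} = - 8 V^{2} \left(-3 + V\right)$ ($j{\left(V,Q \right)} = V \left(-4\right) 2 V \left(-3 + V\right) = - 4 V 2 V \left(-3 + V\right) = - 8 V^{2} \left(-3 + V\right)$)
$K{\left(P,l \right)} = P^{2} + 3920 l$ ($K{\left(P,l \right)} = P P + 8 \left(-7\right)^{2} \left(3 - -7\right) l = P^{2} + 8 \cdot 49 \left(3 + 7\right) l = P^{2} + 8 \cdot 49 \cdot 10 l = P^{2} + 3920 l$)
$K{\left(198,95 \right)} 140 = \left(198^{2} + 3920 \cdot 95\right) 140 = \left(39204 + 372400\right) 140 = 411604 \cdot 140 = 57624560$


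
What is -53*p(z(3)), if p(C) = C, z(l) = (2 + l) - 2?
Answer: -159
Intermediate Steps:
z(l) = l
-53*p(z(3)) = -53*3 = -159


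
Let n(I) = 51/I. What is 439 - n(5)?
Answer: 2144/5 ≈ 428.80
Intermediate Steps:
439 - n(5) = 439 - 51/5 = 2144/5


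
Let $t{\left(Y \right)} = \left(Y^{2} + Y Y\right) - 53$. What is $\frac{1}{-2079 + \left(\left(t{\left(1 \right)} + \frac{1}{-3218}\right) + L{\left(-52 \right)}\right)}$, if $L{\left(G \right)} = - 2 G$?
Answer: $- \frac{3218}{6519669} \approx -0.00049358$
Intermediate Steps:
$t{\left(Y \right)} = -53 + 2 Y^{2}$ ($t{\left(Y \right)} = \left(Y^{2} + Y^{2}\right) - 53 = 2 Y^{2} - 53 = -53 + 2 Y^{2}$)
$\frac{1}{-2079 + \left(\left(t{\left(1 \right)} + \frac{1}{-3218}\right) + L{\left(-52 \right)}\right)} = \frac{1}{-2079 - - \frac{170553}{3218}} = \frac{1}{-2079 + \left(\left(\left(-53 + 2 \cdot 1\right) - \frac{1}{3218}\right) + 104\right)} = \frac{1}{-2079 + \left(\left(\left(-53 + 2\right) - \frac{1}{3218}\right) + 104\right)} = \frac{1}{-2079 + \left(\left(-51 - \frac{1}{3218}\right) + 104\right)} = \frac{1}{-2079 + \left(- \frac{164119}{3218} + 104\right)} = \frac{1}{-2079 + \frac{170553}{3218}} = \frac{1}{- \frac{6519669}{3218}} = - \frac{3218}{6519669}$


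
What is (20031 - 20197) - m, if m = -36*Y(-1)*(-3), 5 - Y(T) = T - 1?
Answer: -922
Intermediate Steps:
Y(T) = 6 - T (Y(T) = 5 - (T - 1) = 5 - (-1 + T) = 5 + (1 - T) = 6 - T)
m = 756 (m = -36*(6 - 1*(-1))*(-3) = -36*(6 + 1)*(-3) = -36*7*(-3) = -252*(-3) = 756)
(20031 - 20197) - m = (20031 - 20197) - 1*756 = -166 - 756 = -922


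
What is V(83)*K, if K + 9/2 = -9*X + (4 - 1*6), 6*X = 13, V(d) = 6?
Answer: -156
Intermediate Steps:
X = 13/6 (X = (⅙)*13 = 13/6 ≈ 2.1667)
K = -26 (K = -9/2 + (-9*13/6 + (4 - 1*6)) = -9/2 + (-39/2 + (4 - 6)) = -9/2 + (-39/2 - 2) = -9/2 - 43/2 = -26)
V(83)*K = 6*(-26) = -156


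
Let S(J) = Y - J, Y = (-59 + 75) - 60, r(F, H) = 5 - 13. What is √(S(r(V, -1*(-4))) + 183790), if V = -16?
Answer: √183754 ≈ 428.67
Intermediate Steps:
r(F, H) = -8
Y = -44 (Y = 16 - 60 = -44)
S(J) = -44 - J
√(S(r(V, -1*(-4))) + 183790) = √((-44 - 1*(-8)) + 183790) = √((-44 + 8) + 183790) = √(-36 + 183790) = √183754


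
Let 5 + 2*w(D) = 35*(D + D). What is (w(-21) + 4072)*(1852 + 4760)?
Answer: 22047714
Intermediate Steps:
w(D) = -5/2 + 35*D (w(D) = -5/2 + (35*(D + D))/2 = -5/2 + (35*(2*D))/2 = -5/2 + (70*D)/2 = -5/2 + 35*D)
(w(-21) + 4072)*(1852 + 4760) = ((-5/2 + 35*(-21)) + 4072)*(1852 + 4760) = ((-5/2 - 735) + 4072)*6612 = (-1475/2 + 4072)*6612 = (6669/2)*6612 = 22047714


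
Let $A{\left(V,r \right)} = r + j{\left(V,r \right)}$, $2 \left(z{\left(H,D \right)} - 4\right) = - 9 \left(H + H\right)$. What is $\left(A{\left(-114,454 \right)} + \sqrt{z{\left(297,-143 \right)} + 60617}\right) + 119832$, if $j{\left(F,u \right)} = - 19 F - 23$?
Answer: $122429 + 2 \sqrt{14487} \approx 1.2267 \cdot 10^{5}$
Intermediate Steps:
$z{\left(H,D \right)} = 4 - 9 H$ ($z{\left(H,D \right)} = 4 + \frac{\left(-9\right) \left(H + H\right)}{2} = 4 + \frac{\left(-9\right) 2 H}{2} = 4 + \frac{\left(-18\right) H}{2} = 4 - 9 H$)
$j{\left(F,u \right)} = -23 - 19 F$
$A{\left(V,r \right)} = -23 + r - 19 V$ ($A{\left(V,r \right)} = r - \left(23 + 19 V\right) = -23 + r - 19 V$)
$\left(A{\left(-114,454 \right)} + \sqrt{z{\left(297,-143 \right)} + 60617}\right) + 119832 = \left(\left(-23 + 454 - -2166\right) + \sqrt{\left(4 - 2673\right) + 60617}\right) + 119832 = \left(\left(-23 + 454 + 2166\right) + \sqrt{\left(4 - 2673\right) + 60617}\right) + 119832 = \left(2597 + \sqrt{-2669 + 60617}\right) + 119832 = \left(2597 + \sqrt{57948}\right) + 119832 = \left(2597 + 2 \sqrt{14487}\right) + 119832 = 122429 + 2 \sqrt{14487}$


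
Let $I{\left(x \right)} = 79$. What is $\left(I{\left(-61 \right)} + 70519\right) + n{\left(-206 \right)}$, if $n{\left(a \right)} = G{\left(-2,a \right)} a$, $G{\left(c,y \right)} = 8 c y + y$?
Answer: $-565942$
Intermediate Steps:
$G{\left(c,y \right)} = y + 8 c y$ ($G{\left(c,y \right)} = 8 c y + y = y + 8 c y$)
$n{\left(a \right)} = - 15 a^{2}$ ($n{\left(a \right)} = a \left(1 + 8 \left(-2\right)\right) a = a \left(1 - 16\right) a = a \left(-15\right) a = - 15 a a = - 15 a^{2}$)
$\left(I{\left(-61 \right)} + 70519\right) + n{\left(-206 \right)} = \left(79 + 70519\right) - 15 \left(-206\right)^{2} = 70598 - 636540 = -565942$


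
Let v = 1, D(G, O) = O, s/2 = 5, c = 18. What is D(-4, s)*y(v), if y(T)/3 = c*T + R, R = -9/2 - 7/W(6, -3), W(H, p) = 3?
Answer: 335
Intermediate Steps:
s = 10 (s = 2*5 = 10)
R = -41/6 (R = -9/2 - 7/3 = -41/6 ≈ -6.8333)
y(T) = -41/2 + 54*T (y(T) = 3*(18*T - 41/6) = 3*(-41/6 + 18*T) = -41/2 + 54*T)
D(-4, s)*y(v) = 10*(-41/2 + 54*1) = 10*(-41/2 + 54) = 10*(67/2) = 335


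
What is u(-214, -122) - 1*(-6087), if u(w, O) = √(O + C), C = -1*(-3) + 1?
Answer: 6087 + I*√118 ≈ 6087.0 + 10.863*I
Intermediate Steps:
C = 4 (C = 3 + 1 = 4)
u(w, O) = √(4 + O) (u(w, O) = √(O + 4) = √(4 + O))
u(-214, -122) - 1*(-6087) = √(4 - 122) - 1*(-6087) = √(-118) + 6087 = I*√118 + 6087 = 6087 + I*√118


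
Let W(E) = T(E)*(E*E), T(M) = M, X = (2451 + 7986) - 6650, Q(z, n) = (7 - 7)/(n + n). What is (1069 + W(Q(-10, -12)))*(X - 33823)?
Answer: -32108484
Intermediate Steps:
Q(z, n) = 0 (Q(z, n) = 0/((2*n)) = 0*(1/(2*n)) = 0)
X = 3787 (X = 10437 - 6650 = 3787)
W(E) = E**3 (W(E) = E*(E*E) = E*E**2 = E**3)
(1069 + W(Q(-10, -12)))*(X - 33823) = (1069 + 0**3)*(3787 - 33823) = (1069 + 0)*(-30036) = 1069*(-30036) = -32108484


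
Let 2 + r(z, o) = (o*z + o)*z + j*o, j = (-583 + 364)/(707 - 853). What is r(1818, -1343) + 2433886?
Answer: -8877582473/2 ≈ -4.4388e+9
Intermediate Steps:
j = 3/2 (j = -219/(-146) = -219*(-1/146) = 3/2 ≈ 1.5000)
r(z, o) = -2 + 3*o/2 + z*(o + o*z) (r(z, o) = -2 + ((o*z + o)*z + 3*o/2) = -2 + ((o + o*z)*z + 3*o/2) = -2 + (z*(o + o*z) + 3*o/2) = -2 + (3*o/2 + z*(o + o*z)) = -2 + 3*o/2 + z*(o + o*z))
r(1818, -1343) + 2433886 = (-2 + (3/2)*(-1343) - 1343*1818 - 1343*1818**2) + 2433886 = (-2 - 4029/2 - 2441574 - 1343*3305124) + 2433886 = (-2 - 4029/2 - 2441574 - 4438781532) + 2433886 = -8882450245/2 + 2433886 = -8877582473/2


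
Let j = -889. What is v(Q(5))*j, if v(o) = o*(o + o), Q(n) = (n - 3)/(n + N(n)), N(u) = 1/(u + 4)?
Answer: -144018/529 ≈ -272.25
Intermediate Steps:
N(u) = 1/(4 + u)
Q(n) = (-3 + n)/(n + 1/(4 + n)) (Q(n) = (n - 3)/(n + 1/(4 + n)) = (-3 + n)/(n + 1/(4 + n)))
v(o) = 2*o² (v(o) = o*(2*o) = 2*o²)
v(Q(5))*j = (2*((-3 + 5)*(4 + 5)/(1 + 5*(4 + 5)))²)*(-889) = (2*(2*9/(1 + 5*9))²)*(-889) = (2*(2*9/(1 + 45))²)*(-889) = (2*(2*9/46)²)*(-889) = (2*((1/46)*2*9)²)*(-889) = (2*(9/23)²)*(-889) = (2*(81/529))*(-889) = (162/529)*(-889) = -144018/529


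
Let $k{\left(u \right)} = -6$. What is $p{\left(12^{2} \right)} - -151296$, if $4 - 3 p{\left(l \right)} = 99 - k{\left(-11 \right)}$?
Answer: $\frac{453787}{3} \approx 1.5126 \cdot 10^{5}$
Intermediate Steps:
$p{\left(l \right)} = - \frac{101}{3}$ ($p{\left(l \right)} = \frac{4}{3} - \frac{99 - -6}{3} = \frac{4}{3} - \frac{99 + 6}{3} = \frac{4}{3} - 35 = - \frac{101}{3}$)
$p{\left(12^{2} \right)} - -151296 = - \frac{101}{3} - -151296 = - \frac{101}{3} + 151296 = \frac{453787}{3}$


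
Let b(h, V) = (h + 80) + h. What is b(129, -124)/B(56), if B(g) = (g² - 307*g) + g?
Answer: -169/7000 ≈ -0.024143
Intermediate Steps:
b(h, V) = 80 + 2*h (b(h, V) = (80 + h) + h = 80 + 2*h)
B(g) = g² - 306*g
b(129, -124)/B(56) = (80 + 2*129)/((56*(-306 + 56))) = (80 + 258)/((56*(-250))) = 338/(-14000) = 338*(-1/14000) = -169/7000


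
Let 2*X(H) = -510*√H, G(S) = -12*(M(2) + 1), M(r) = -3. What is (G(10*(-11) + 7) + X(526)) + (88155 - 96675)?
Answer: -8496 - 255*√526 ≈ -14344.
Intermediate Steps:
G(S) = 24 (G(S) = -12*(-3 + 1) = -12*(-2) = 24)
X(H) = -255*√H (X(H) = (-510*√H)/2 = -255*√H)
(G(10*(-11) + 7) + X(526)) + (88155 - 96675) = (24 - 255*√526) + (88155 - 96675) = (24 - 255*√526) - 8520 = -8496 - 255*√526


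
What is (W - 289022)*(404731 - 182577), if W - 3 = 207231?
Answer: -18169531352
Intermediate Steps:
W = 207234 (W = 3 + 207231 = 207234)
(W - 289022)*(404731 - 182577) = (207234 - 289022)*(404731 - 182577) = -81788*222154 = -18169531352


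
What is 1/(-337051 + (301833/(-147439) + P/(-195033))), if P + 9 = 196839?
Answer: -9585156829/3230715990309232 ≈ -2.9669e-6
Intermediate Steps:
P = 196830 (P = -9 + 196839 = 196830)
1/(-337051 + (301833/(-147439) + P/(-195033))) = 1/(-337051 + (301833/(-147439) + 196830/(-195033))) = 1/(-337051 + (301833*(-1/147439) + 196830*(-1/195033))) = 1/(-337051 + (-301833/147439 - 65610/65011)) = 1/(-337051 - 29295937953/9585156829) = 1/(-3230715990309232/9585156829) = -9585156829/3230715990309232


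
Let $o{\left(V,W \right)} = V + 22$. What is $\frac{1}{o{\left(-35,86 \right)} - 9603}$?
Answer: $- \frac{1}{9616} \approx -0.00010399$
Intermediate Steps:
$o{\left(V,W \right)} = 22 + V$
$\frac{1}{o{\left(-35,86 \right)} - 9603} = \frac{1}{\left(22 - 35\right) - 9603} = \frac{1}{-13 - 9603} = \frac{1}{-9616} = - \frac{1}{9616}$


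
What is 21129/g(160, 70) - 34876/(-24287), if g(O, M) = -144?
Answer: -169379293/1165776 ≈ -145.29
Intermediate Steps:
21129/g(160, 70) - 34876/(-24287) = 21129/(-144) - 34876/(-24287) = 21129*(-1/144) - 34876*(-1/24287) = -7043/48 + 34876/24287 = -169379293/1165776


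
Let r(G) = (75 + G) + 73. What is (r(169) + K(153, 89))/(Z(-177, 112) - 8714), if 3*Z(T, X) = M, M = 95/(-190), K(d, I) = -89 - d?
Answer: -90/10457 ≈ -0.0086067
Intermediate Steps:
r(G) = 148 + G
M = -½ (M = 95*(-1/190) = -½ ≈ -0.50000)
Z(T, X) = -⅙ (Z(T, X) = (⅓)*(-½) = -⅙)
(r(169) + K(153, 89))/(Z(-177, 112) - 8714) = ((148 + 169) + (-89 - 1*153))/(-⅙ - 8714) = (317 + (-89 - 153))/(-52285/6) = (317 - 242)*(-6/52285) = 75*(-6/52285) = -90/10457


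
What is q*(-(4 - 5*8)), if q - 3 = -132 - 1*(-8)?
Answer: -4356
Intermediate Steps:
q = -121 (q = 3 + (-132 - 1*(-8)) = 3 + (-132 + 8) = 3 - 124 = -121)
q*(-(4 - 5*8)) = -(-121)*(4 - 5*8) = -(-121)*(4 - 40) = -(-121)*(-36) = -121*36 = -4356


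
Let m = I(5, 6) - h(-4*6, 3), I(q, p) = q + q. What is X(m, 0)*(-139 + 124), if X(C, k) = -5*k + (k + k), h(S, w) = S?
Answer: 0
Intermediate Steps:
I(q, p) = 2*q
m = 34 (m = 2*5 - (-4)*6 = 10 - 1*(-24) = 10 + 24 = 34)
X(C, k) = -3*k (X(C, k) = -5*k + 2*k = -3*k)
X(m, 0)*(-139 + 124) = (-3*0)*(-139 + 124) = 0*(-15) = 0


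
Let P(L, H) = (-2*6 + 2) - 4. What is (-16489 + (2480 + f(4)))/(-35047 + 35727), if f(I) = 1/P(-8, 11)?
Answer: -196127/9520 ≈ -20.602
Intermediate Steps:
P(L, H) = -14 (P(L, H) = (-12 + 2) - 4 = -10 - 4 = -14)
f(I) = -1/14 (f(I) = 1/(-14) = -1/14)
(-16489 + (2480 + f(4)))/(-35047 + 35727) = (-16489 + (2480 - 1/14))/(-35047 + 35727) = (-16489 + 34719/14)/680 = -196127/14*1/680 = -196127/9520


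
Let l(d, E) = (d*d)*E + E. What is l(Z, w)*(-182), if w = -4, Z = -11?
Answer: 88816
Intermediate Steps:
l(d, E) = E + E*d**2 (l(d, E) = d**2*E + E = E*d**2 + E = E + E*d**2)
l(Z, w)*(-182) = -4*(1 + (-11)**2)*(-182) = -4*(1 + 121)*(-182) = -4*122*(-182) = -488*(-182) = 88816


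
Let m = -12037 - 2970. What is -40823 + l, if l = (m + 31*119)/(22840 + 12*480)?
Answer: -583774559/14300 ≈ -40823.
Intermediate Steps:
m = -15007
l = -5659/14300 (l = (-15007 + 31*119)/(22840 + 12*480) = (-15007 + 3689)/(22840 + 5760) = -11318/28600 = -11318*1/28600 = -5659/14300 ≈ -0.39573)
-40823 + l = -40823 - 5659/14300 = -583774559/14300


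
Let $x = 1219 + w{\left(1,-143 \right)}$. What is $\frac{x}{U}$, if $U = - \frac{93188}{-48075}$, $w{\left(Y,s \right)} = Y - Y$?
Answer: $\frac{58603425}{93188} \approx 628.87$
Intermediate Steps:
$w{\left(Y,s \right)} = 0$
$x = 1219$ ($x = 1219 + 0 = 1219$)
$U = \frac{93188}{48075}$ ($U = \left(-93188\right) \left(- \frac{1}{48075}\right) = \frac{93188}{48075} \approx 1.9384$)
$\frac{x}{U} = \frac{1219}{\frac{93188}{48075}} = 1219 \cdot \frac{48075}{93188} = \frac{58603425}{93188}$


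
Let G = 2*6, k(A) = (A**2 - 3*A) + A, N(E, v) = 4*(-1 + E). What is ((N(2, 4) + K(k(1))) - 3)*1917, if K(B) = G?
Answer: 24921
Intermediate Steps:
N(E, v) = -4 + 4*E
k(A) = A**2 - 2*A
G = 12
K(B) = 12
((N(2, 4) + K(k(1))) - 3)*1917 = (((-4 + 4*2) + 12) - 3)*1917 = (((-4 + 8) + 12) - 3)*1917 = ((4 + 12) - 3)*1917 = (16 - 3)*1917 = 13*1917 = 24921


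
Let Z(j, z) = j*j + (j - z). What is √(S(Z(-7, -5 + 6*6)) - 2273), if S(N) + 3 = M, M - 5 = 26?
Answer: I*√2245 ≈ 47.381*I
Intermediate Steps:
M = 31 (M = 5 + 26 = 31)
Z(j, z) = j + j² - z (Z(j, z) = j² + (j - z) = j + j² - z)
S(N) = 28 (S(N) = -3 + 31 = 28)
√(S(Z(-7, -5 + 6*6)) - 2273) = √(28 - 2273) = √(-2245) = I*√2245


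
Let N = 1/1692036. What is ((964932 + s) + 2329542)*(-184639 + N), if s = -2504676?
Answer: -41124233608949899/282006 ≈ -1.4583e+11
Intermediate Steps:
N = 1/1692036 ≈ 5.9100e-7
((964932 + s) + 2329542)*(-184639 + N) = ((964932 - 2504676) + 2329542)*(-184639 + 1/1692036) = (-1539744 + 2329542)*(-312415835003/1692036) = 789798*(-312415835003/1692036) = -41124233608949899/282006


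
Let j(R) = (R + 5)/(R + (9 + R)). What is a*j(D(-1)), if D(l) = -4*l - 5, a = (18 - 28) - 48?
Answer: -232/7 ≈ -33.143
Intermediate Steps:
a = -58 (a = -10 - 48 = -58)
D(l) = -5 - 4*l
j(R) = (5 + R)/(9 + 2*R)
a*j(D(-1)) = -58*(5 + (-5 - 4*(-1)))/(9 + 2*(-5 - 4*(-1))) = -58*(5 + (-5 + 4))/(9 + 2*(-5 + 4)) = -58*(5 - 1)/(9 + 2*(-1)) = -58*4/(9 - 2) = -58*4/7 = -232/7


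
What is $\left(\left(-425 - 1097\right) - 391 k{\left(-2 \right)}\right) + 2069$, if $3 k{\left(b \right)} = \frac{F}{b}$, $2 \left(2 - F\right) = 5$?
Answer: $\frac{6173}{12} \approx 514.42$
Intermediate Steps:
$F = - \frac{1}{2}$ ($F = 2 - \frac{5}{2} = - \frac{1}{2} \approx -0.5$)
$k{\left(b \right)} = - \frac{1}{6 b}$ ($k{\left(b \right)} = \frac{\left(- \frac{1}{2}\right) \frac{1}{b}}{3} = - \frac{1}{6 b}$)
$\left(\left(-425 - 1097\right) - 391 k{\left(-2 \right)}\right) + 2069 = \left(\left(-425 - 1097\right) - 391 \left(- \frac{1}{6 \left(-2\right)}\right)\right) + 2069 = \left(\left(-425 - 1097\right) - 391 \left(\left(- \frac{1}{6}\right) \left(- \frac{1}{2}\right)\right)\right) + 2069 = \left(-1522 - \frac{391}{12}\right) + 2069 = - \frac{18655}{12} + 2069 = \frac{6173}{12}$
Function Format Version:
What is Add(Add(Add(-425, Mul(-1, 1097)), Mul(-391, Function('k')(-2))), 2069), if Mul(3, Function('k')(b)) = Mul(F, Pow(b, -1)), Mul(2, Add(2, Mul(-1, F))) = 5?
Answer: Rational(6173, 12) ≈ 514.42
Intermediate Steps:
F = Rational(-1, 2) (F = Add(2, Mul(Rational(-1, 2), 5)) = Add(2, Rational(-5, 2)) = Rational(-1, 2) ≈ -0.50000)
Function('k')(b) = Mul(Rational(-1, 6), Pow(b, -1)) (Function('k')(b) = Mul(Rational(1, 3), Mul(Rational(-1, 2), Pow(b, -1))) = Mul(Rational(-1, 6), Pow(b, -1)))
Add(Add(Add(-425, Mul(-1, 1097)), Mul(-391, Function('k')(-2))), 2069) = Add(Add(Add(-425, Mul(-1, 1097)), Mul(-391, Mul(Rational(-1, 6), Pow(-2, -1)))), 2069) = Add(Add(Add(-425, -1097), Mul(-391, Mul(Rational(-1, 6), Rational(-1, 2)))), 2069) = Add(Add(-1522, Mul(-391, Rational(1, 12))), 2069) = Add(Add(-1522, Rational(-391, 12)), 2069) = Add(Rational(-18655, 12), 2069) = Rational(6173, 12)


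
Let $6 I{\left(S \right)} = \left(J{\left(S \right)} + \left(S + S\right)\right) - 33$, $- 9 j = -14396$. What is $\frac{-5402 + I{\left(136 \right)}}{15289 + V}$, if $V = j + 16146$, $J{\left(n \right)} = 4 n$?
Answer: $- \frac{94887}{594622} \approx -0.15958$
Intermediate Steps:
$j = \frac{14396}{9}$ ($j = \left(- \frac{1}{9}\right) \left(-14396\right) = \frac{14396}{9} \approx 1599.6$)
$I{\left(S \right)} = - \frac{11}{2} + S$ ($I{\left(S \right)} = \frac{\left(4 S + \left(S + S\right)\right) - 33}{6} = \frac{\left(4 S + 2 S\right) - 33}{6} = \frac{6 S - 33}{6} = \frac{-33 + 6 S}{6} = - \frac{11}{2} + S$)
$V = \frac{159710}{9}$ ($V = \frac{14396}{9} + 16146 = \frac{159710}{9} \approx 17746.0$)
$\frac{-5402 + I{\left(136 \right)}}{15289 + V} = \frac{-5402 + \left(- \frac{11}{2} + 136\right)}{15289 + \frac{159710}{9}} = \frac{-5402 + \frac{261}{2}}{\frac{297311}{9}} = \left(- \frac{10543}{2}\right) \frac{9}{297311} = - \frac{94887}{594622}$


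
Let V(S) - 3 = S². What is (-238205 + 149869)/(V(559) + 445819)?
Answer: -88336/758303 ≈ -0.11649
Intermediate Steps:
V(S) = 3 + S²
(-238205 + 149869)/(V(559) + 445819) = (-238205 + 149869)/((3 + 559²) + 445819) = -88336/((3 + 312481) + 445819) = -88336/(312484 + 445819) = -88336/758303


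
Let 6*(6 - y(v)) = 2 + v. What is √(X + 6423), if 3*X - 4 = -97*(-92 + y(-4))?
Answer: 2*√20687/3 ≈ 95.886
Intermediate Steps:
y(v) = 17/3 - v/6 (y(v) = 6 - (2 + v)/6 = 6 + (-⅓ - v/6) = 17/3 - v/6)
X = 24941/9 (X = 4/3 + (-97*(-92 + (17/3 - ⅙*(-4))))/3 = 4/3 + (-97*(-92 + (17/3 + ⅔)))/3 = 4/3 + (-97*(-92 + 19/3))/3 = 4/3 + (-97*(-257/3))/3 = 4/3 + (⅓)*(24929/3) = 4/3 + 24929/9 = 24941/9 ≈ 2771.2)
√(X + 6423) = √(24941/9 + 6423) = √(82748/9) = 2*√20687/3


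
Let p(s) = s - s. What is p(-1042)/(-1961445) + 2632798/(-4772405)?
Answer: -2632798/4772405 ≈ -0.55167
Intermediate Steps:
p(s) = 0
p(-1042)/(-1961445) + 2632798/(-4772405) = 0/(-1961445) + 2632798/(-4772405) = 0*(-1/1961445) + 2632798*(-1/4772405) = 0 - 2632798/4772405 = -2632798/4772405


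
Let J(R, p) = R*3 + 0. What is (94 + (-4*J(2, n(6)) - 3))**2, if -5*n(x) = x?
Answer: 4489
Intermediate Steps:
n(x) = -x/5
J(R, p) = 3*R (J(R, p) = 3*R + 0 = 3*R)
(94 + (-4*J(2, n(6)) - 3))**2 = (94 + (-12*2 - 3))**2 = (94 + (-4*6 - 3))**2 = (94 + (-24 - 3))**2 = (94 - 27)**2 = 67**2 = 4489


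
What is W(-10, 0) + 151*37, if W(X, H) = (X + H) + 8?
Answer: 5585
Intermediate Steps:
W(X, H) = 8 + H + X (W(X, H) = (H + X) + 8 = 8 + H + X)
W(-10, 0) + 151*37 = (8 + 0 - 10) + 151*37 = -2 + 5587 = 5585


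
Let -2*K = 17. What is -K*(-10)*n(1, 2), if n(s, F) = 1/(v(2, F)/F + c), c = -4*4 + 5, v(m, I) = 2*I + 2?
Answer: 85/8 ≈ 10.625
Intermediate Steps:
v(m, I) = 2 + 2*I
c = -11 (c = -16 + 5 = -11)
K = -17/2 (K = -½*17 = -17/2 ≈ -8.5000)
n(s, F) = 1/(-11 + (2 + 2*F)/F) (n(s, F) = 1/((2 + 2*F)/F - 11) = 1/(-11 + (2 + 2*F)/F))
-K*(-10)*n(1, 2) = -(-17/2*(-10))*2/(2 - 9*2) = -85*2/(2 - 18) = -85*2/(-16) = -85*2*(-1/16) = -85*(-1)/8 = -1*(-85/8) = 85/8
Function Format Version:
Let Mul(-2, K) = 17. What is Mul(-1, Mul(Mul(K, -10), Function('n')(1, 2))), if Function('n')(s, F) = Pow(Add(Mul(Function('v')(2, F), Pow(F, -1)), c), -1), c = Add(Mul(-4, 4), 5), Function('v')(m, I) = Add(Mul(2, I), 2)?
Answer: Rational(85, 8) ≈ 10.625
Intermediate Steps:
Function('v')(m, I) = Add(2, Mul(2, I))
c = -11 (c = Add(-16, 5) = -11)
K = Rational(-17, 2) (K = Mul(Rational(-1, 2), 17) = Rational(-17, 2) ≈ -8.5000)
Function('n')(s, F) = Pow(Add(-11, Mul(Pow(F, -1), Add(2, Mul(2, F)))), -1) (Function('n')(s, F) = Pow(Add(Mul(Add(2, Mul(2, F)), Pow(F, -1)), -11), -1) = Pow(Add(Mul(Pow(F, -1), Add(2, Mul(2, F))), -11), -1) = Pow(Add(-11, Mul(Pow(F, -1), Add(2, Mul(2, F)))), -1))
Mul(-1, Mul(Mul(K, -10), Function('n')(1, 2))) = Mul(-1, Mul(Mul(Rational(-17, 2), -10), Mul(2, Pow(Add(2, Mul(-9, 2)), -1)))) = Mul(-1, Mul(85, Mul(2, Pow(Add(2, -18), -1)))) = Mul(-1, Mul(85, Mul(2, Pow(-16, -1)))) = Mul(-1, Mul(85, Mul(2, Rational(-1, 16)))) = Mul(-1, Mul(85, Rational(-1, 8))) = Mul(-1, Rational(-85, 8)) = Rational(85, 8)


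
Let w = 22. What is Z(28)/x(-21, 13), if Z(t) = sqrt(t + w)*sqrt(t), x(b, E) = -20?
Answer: -sqrt(14)/2 ≈ -1.8708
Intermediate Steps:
Z(t) = sqrt(t)*sqrt(22 + t) (Z(t) = sqrt(t + 22)*sqrt(t) = sqrt(22 + t)*sqrt(t) = sqrt(t)*sqrt(22 + t))
Z(28)/x(-21, 13) = (sqrt(28)*sqrt(22 + 28))/(-20) = ((2*sqrt(7))*sqrt(50))*(-1/20) = ((2*sqrt(7))*(5*sqrt(2)))*(-1/20) = (10*sqrt(14))*(-1/20) = -sqrt(14)/2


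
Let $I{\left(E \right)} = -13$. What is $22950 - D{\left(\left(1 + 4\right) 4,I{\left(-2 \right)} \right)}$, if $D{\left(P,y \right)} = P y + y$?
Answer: $23223$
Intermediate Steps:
$D{\left(P,y \right)} = y + P y$
$22950 - D{\left(\left(1 + 4\right) 4,I{\left(-2 \right)} \right)} = 22950 - - 13 \left(1 + \left(1 + 4\right) 4\right) = 22950 - - 13 \left(1 + 5 \cdot 4\right) = 22950 - - 13 \left(1 + 20\right) = 22950 - \left(-13\right) 21 = 22950 - -273 = 22950 + 273 = 23223$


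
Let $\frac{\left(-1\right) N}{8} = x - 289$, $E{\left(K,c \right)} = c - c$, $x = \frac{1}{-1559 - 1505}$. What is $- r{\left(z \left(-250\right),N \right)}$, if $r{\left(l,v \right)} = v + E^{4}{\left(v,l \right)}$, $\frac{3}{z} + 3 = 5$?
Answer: $- \frac{885497}{383} \approx -2312.0$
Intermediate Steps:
$z = \frac{3}{2}$ ($z = \frac{3}{-3 + 5} = \frac{3}{2} \approx 1.5$)
$x = - \frac{1}{3064}$ ($x = \frac{1}{-3064} = - \frac{1}{3064} \approx -0.00032637$)
$E{\left(K,c \right)} = 0$
$N = \frac{885497}{383}$ ($N = - 8 \left(- \frac{1}{3064} - 289\right) = \left(-8\right) \left(- \frac{885497}{3064}\right) = \frac{885497}{383} \approx 2312.0$)
$r{\left(l,v \right)} = v$ ($r{\left(l,v \right)} = v + 0^{4} = v + 0 = v$)
$- r{\left(z \left(-250\right),N \right)} = \left(-1\right) \frac{885497}{383} = - \frac{885497}{383}$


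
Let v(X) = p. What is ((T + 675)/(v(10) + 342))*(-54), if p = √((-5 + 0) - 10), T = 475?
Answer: -7079400/38993 + 20700*I*√15/38993 ≈ -181.56 + 2.056*I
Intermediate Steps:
p = I*√15 (p = √(-5 - 10) = √(-15) = I*√15 ≈ 3.873*I)
v(X) = I*√15
((T + 675)/(v(10) + 342))*(-54) = ((475 + 675)/(I*√15 + 342))*(-54) = (1150/(342 + I*√15))*(-54) = -62100/(342 + I*√15)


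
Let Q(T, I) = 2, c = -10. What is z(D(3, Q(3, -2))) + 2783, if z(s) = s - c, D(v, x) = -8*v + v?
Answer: 2772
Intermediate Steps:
D(v, x) = -7*v
z(s) = 10 + s (z(s) = s - 1*(-10) = s + 10 = 10 + s)
z(D(3, Q(3, -2))) + 2783 = (10 - 7*3) + 2783 = (10 - 21) + 2783 = -11 + 2783 = 2772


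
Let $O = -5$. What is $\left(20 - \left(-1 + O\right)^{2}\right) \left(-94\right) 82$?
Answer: $123328$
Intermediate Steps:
$\left(20 - \left(-1 + O\right)^{2}\right) \left(-94\right) 82 = \left(20 - \left(-1 - 5\right)^{2}\right) \left(-94\right) 82 = \left(20 - \left(-6\right)^{2}\right) \left(-94\right) 82 = \left(20 - 36\right) \left(-94\right) 82 = \left(-16\right) \left(-94\right) 82 = 1504 \cdot 82 = 123328$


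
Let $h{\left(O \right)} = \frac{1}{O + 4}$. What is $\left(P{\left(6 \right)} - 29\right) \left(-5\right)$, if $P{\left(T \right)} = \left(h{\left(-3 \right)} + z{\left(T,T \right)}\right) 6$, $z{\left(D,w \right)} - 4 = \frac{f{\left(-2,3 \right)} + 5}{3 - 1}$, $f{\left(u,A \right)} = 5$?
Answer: $-155$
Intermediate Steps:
$h{\left(O \right)} = \frac{1}{4 + O}$
$z{\left(D,w \right)} = 9$ ($z{\left(D,w \right)} = 4 + \frac{5 + 5}{3 - 1} = 4 + \frac{10}{2} = 4 + 10 \cdot \frac{1}{2} = 4 + 5 = 9$)
$P{\left(T \right)} = 60$ ($P{\left(T \right)} = \left(\frac{1}{4 - 3} + 9\right) 6 = \left(1^{-1} + 9\right) 6 = \left(1 + 9\right) 6 = 10 \cdot 6 = 60$)
$\left(P{\left(6 \right)} - 29\right) \left(-5\right) = \left(60 - 29\right) \left(-5\right) = 31 \left(-5\right) = -155$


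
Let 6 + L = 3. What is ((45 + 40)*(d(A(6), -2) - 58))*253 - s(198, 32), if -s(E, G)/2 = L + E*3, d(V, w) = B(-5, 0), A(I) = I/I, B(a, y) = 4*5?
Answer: -816008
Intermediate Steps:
L = -3 (L = -6 + 3 = -3)
B(a, y) = 20
A(I) = 1
d(V, w) = 20
s(E, G) = 6 - 6*E (s(E, G) = -2*(-3 + E*3) = -2*(-3 + 3*E) = 6 - 6*E)
((45 + 40)*(d(A(6), -2) - 58))*253 - s(198, 32) = ((45 + 40)*(20 - 58))*253 - (6 - 6*198) = (85*(-38))*253 - (6 - 1188) = -3230*253 - 1*(-1182) = -817190 + 1182 = -816008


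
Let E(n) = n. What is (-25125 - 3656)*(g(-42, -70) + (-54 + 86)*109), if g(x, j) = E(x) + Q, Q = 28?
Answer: -99985194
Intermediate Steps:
g(x, j) = 28 + x (g(x, j) = x + 28 = 28 + x)
(-25125 - 3656)*(g(-42, -70) + (-54 + 86)*109) = (-25125 - 3656)*((28 - 42) + (-54 + 86)*109) = -28781*(-14 + 32*109) = -28781*(-14 + 3488) = -28781*3474 = -99985194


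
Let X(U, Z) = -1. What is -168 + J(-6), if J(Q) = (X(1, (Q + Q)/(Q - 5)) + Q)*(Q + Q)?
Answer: -84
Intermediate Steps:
J(Q) = 2*Q*(-1 + Q) (J(Q) = (-1 + Q)*(Q + Q) = (-1 + Q)*(2*Q) = 2*Q*(-1 + Q))
-168 + J(-6) = -168 + 2*(-6)*(-1 - 6) = -168 + 2*(-6)*(-7) = -168 + 84 = -84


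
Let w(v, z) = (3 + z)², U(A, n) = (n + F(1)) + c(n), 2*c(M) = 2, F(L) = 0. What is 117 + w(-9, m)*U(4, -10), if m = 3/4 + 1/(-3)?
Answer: 191/16 ≈ 11.938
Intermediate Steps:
c(M) = 1 (c(M) = (½)*2 = 1)
m = 5/12 (m = 3*(¼) + 1*(-⅓) = ¾ - ⅓ = 5/12 ≈ 0.41667)
U(A, n) = 1 + n (U(A, n) = (n + 0) + 1 = n + 1 = 1 + n)
117 + w(-9, m)*U(4, -10) = 117 + (3 + 5/12)²*(1 - 10) = 117 + (41/12)²*(-9) = 117 + (1681/144)*(-9) = 117 - 1681/16 = 191/16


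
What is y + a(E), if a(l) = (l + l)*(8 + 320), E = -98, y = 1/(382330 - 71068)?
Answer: -20010411455/311262 ≈ -64288.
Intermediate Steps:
y = 1/311262 ≈ 3.2127e-6
a(l) = 656*l (a(l) = (2*l)*328 = 656*l)
y + a(E) = 1/311262 + 656*(-98) = 1/311262 - 64288 = -20010411455/311262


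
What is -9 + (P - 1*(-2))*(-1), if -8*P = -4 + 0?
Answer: -23/2 ≈ -11.500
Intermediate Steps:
P = ½ (P = -(-4 + 0)/8 = -⅛*(-4) = ½ ≈ 0.50000)
-9 + (P - 1*(-2))*(-1) = -9 + (½ - 1*(-2))*(-1) = -9 + (½ + 2)*(-1) = -9 + (5/2)*(-1) = -9 - 5/2 = -23/2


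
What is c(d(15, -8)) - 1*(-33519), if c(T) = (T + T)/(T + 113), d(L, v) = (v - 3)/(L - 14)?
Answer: 1709458/51 ≈ 33519.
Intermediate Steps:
d(L, v) = (-3 + v)/(-14 + L)
c(T) = 2*T/(113 + T) (c(T) = (2*T)/(113 + T) = 2*T/(113 + T))
c(d(15, -8)) - 1*(-33519) = 2*((-3 - 8)/(-14 + 15))/(113 + (-3 - 8)/(-14 + 15)) - 1*(-33519) = 2*(-11/1)/(113 - 11/1) + 33519 = 2*(1*(-11))/(113 + 1*(-11)) + 33519 = 2*(-11)/(113 - 11) + 33519 = 2*(-11)/102 + 33519 = 2*(-11)*(1/102) + 33519 = -11/51 + 33519 = 1709458/51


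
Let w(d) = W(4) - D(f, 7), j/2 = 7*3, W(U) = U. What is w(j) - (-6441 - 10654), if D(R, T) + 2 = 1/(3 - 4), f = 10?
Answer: 17102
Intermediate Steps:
j = 42 (j = 2*(7*3) = 2*21 = 42)
D(R, T) = -3 (D(R, T) = -2 + 1/(3 - 4) = -2 + 1/(-1) = -2 - 1 = -3)
w(d) = 7 (w(d) = 4 - 1*(-3) = 4 + 3 = 7)
w(j) - (-6441 - 10654) = 7 - (-6441 - 10654) = 7 - 1*(-17095) = 7 + 17095 = 17102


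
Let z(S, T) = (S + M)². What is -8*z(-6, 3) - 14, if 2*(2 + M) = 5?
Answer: -256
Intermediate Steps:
M = ½ (M = -2 + (½)*5 = -2 + 5/2 = ½ ≈ 0.50000)
z(S, T) = (½ + S)² (z(S, T) = (S + ½)² = (½ + S)²)
-8*z(-6, 3) - 14 = -2*(1 + 2*(-6))² - 14 = -2*(1 - 12)² - 14 = -2*(-11)² - 14 = -2*121 - 14 = -8*121/4 - 14 = -242 - 14 = -256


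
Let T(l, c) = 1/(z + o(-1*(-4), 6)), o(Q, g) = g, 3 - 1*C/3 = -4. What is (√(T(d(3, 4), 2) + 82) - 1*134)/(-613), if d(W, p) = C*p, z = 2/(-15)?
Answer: 134/613 - √159082/26972 ≈ 0.20381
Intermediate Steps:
C = 21 (C = 9 - 3*(-4) = 9 + 12 = 21)
z = -2/15 (z = 2*(-1/15) = -2/15 ≈ -0.13333)
d(W, p) = 21*p
T(l, c) = 15/88 (T(l, c) = 1/(-2/15 + 6) = 1/(88/15) = 15/88)
(√(T(d(3, 4), 2) + 82) - 1*134)/(-613) = (√(15/88 + 82) - 1*134)/(-613) = (√(7231/88) - 134)*(-1/613) = (√159082/44 - 134)*(-1/613) = (-134 + √159082/44)*(-1/613) = 134/613 - √159082/26972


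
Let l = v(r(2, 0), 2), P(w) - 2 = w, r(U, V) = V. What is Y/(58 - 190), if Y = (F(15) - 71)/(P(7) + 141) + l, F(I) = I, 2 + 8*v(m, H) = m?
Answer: 17/3600 ≈ 0.0047222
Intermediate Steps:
P(w) = 2 + w
v(m, H) = -¼ + m/8
l = -¼ (l = -¼ + (⅛)*0 = -¼ + 0 = -¼ ≈ -0.25000)
Y = -187/300 (Y = (15 - 71)/((2 + 7) + 141) - ¼ = -56/(9 + 141) - ¼ = -56/150 - ¼ = -56*1/150 - ¼ = -28/75 - ¼ = -187/300 ≈ -0.62333)
Y/(58 - 190) = -187/(300*(58 - 190)) = -187/300/(-132) = -187/300*(-1/132) = 17/3600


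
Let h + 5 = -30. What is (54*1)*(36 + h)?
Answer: 54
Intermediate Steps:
h = -35 (h = -5 - 30 = -35)
(54*1)*(36 + h) = (54*1)*(36 - 35) = 54*1 = 54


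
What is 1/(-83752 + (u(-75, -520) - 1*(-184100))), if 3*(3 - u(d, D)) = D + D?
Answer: 3/302093 ≈ 9.9307e-6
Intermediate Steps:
u(d, D) = 3 - 2*D/3 (u(d, D) = 3 - (D + D)/3 = 3 - 2*D/3)
1/(-83752 + (u(-75, -520) - 1*(-184100))) = 1/(-83752 + ((3 - ⅔*(-520)) - 1*(-184100))) = 1/(-83752 + ((3 + 1040/3) + 184100)) = 1/(-83752 + (1049/3 + 184100)) = 1/(-83752 + 553349/3) = 1/(302093/3) = 3/302093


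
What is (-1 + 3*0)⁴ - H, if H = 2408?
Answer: -2407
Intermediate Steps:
(-1 + 3*0)⁴ - H = (-1 + 3*0)⁴ - 1*2408 = (-1 + 0)⁴ - 2408 = (-1)⁴ - 2408 = 1 - 2408 = -2407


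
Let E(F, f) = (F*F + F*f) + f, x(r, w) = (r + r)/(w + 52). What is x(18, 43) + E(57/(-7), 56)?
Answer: -1551581/4655 ≈ -333.31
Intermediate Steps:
x(r, w) = 2*r/(52 + w) (x(r, w) = (2*r)/(52 + w) = 2*r/(52 + w))
E(F, f) = f + F² + F*f (E(F, f) = (F² + F*f) + f = f + F² + F*f)
x(18, 43) + E(57/(-7), 56) = 2*18/(52 + 43) + (56 + (57/(-7))² + (57/(-7))*56) = 2*18/95 + (56 + (57*(-⅐))² + (57*(-⅐))*56) = 2*18*(1/95) + (56 + (-57/7)² - 57/7*56) = 36/95 + (56 + 3249/49 - 456) = 36/95 - 16351/49 = -1551581/4655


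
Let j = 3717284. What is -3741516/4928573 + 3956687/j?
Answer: 5592543155107/18320905555732 ≈ 0.30525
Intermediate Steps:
-3741516/4928573 + 3956687/j = -3741516/4928573 + 3956687/3717284 = 5592543155107/18320905555732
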